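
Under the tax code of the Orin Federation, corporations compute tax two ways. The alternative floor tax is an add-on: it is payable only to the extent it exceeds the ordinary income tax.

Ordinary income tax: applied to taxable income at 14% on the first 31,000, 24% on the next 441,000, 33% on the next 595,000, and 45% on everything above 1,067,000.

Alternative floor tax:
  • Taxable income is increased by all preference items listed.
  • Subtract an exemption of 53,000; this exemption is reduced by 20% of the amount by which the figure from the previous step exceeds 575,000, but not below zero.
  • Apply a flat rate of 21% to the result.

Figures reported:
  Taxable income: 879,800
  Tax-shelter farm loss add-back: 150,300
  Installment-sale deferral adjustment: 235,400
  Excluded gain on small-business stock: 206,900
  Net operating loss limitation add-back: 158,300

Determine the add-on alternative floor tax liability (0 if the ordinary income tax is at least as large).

Alternative floor tax:
  Adjusted income: 879,800 + 150,300 + 235,400 + 206,900 + 158,300 = 1,630,700
  Exemption: 20% × (1,630,700 − 575,000) = 211,140 ≥ 53,000, so the exemption is fully phased out
  Base: 1,630,700 − 0 = 1,630,700
  1,630,700 × 21% = 342,447

Ordinary income tax:
  31,000 × 14% = 4,340
  441,000 × 24% = 105,840
  407,800 × 33% = 134,574
  → 244,754

Excess of alternative floor tax over ordinary income tax: 342,447 − 244,754 = 97,693.

97,693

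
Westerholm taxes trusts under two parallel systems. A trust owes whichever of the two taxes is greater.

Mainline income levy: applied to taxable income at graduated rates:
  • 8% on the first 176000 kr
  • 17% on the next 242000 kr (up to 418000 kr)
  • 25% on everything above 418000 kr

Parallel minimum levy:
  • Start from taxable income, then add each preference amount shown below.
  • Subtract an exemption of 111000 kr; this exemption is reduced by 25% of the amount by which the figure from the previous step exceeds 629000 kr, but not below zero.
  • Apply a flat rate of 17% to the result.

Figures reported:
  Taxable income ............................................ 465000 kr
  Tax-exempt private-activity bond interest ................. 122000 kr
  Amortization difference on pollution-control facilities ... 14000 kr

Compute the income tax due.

83300 kr

Parallel minimum levy:
  Adjusted income: 465000 kr + 122000 kr + 14000 kr = 601000 kr
  Exemption: 601000 kr ≤ 629000 kr, so full 111000 kr applies
  Base: 601000 kr − 111000 kr = 490000 kr
  490000 kr × 17% = 83300 kr

Mainline income levy:
  176000 kr × 8% = 14080 kr
  242000 kr × 17% = 41140 kr
  47000 kr × 25% = 11750 kr
  → 66970 kr

83300 kr > 66970 kr, so the parallel minimum levy is the binding amount.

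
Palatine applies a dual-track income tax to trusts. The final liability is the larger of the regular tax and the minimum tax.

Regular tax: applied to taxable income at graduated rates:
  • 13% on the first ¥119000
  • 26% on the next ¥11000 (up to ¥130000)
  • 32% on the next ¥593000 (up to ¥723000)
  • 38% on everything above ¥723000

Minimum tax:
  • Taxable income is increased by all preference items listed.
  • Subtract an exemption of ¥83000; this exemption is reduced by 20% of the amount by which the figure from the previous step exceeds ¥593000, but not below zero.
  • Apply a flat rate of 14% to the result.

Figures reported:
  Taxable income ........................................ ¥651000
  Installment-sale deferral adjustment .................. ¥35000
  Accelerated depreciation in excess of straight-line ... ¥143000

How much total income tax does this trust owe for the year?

¥185050

Minimum tax:
  Adjusted income: ¥651000 + ¥35000 + ¥143000 = ¥829000
  Exemption: ¥83000 − 20% × (¥829000 − ¥593000) = ¥83000 − ¥47200 = ¥35800
  Base: ¥829000 − ¥35800 = ¥793200
  ¥793200 × 14% = ¥111048

Regular tax:
  ¥119000 × 13% = ¥15470
  ¥11000 × 26% = ¥2860
  ¥521000 × 32% = ¥166720
  → ¥185050

¥185050 > ¥111048, so the regular tax governs.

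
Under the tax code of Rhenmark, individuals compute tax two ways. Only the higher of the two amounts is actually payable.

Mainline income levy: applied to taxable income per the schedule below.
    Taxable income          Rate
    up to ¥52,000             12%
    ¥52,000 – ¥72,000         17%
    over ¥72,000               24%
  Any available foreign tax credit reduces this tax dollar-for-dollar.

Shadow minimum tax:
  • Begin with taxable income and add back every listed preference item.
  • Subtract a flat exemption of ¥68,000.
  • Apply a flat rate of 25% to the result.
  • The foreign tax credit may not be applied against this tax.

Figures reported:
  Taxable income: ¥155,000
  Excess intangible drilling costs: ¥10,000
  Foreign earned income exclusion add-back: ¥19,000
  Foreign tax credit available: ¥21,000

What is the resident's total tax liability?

Shadow minimum tax:
  Adjusted income: ¥155,000 + ¥10,000 + ¥19,000 = ¥184,000
  Less exemption ¥68,000 → base ¥116,000
  ¥116,000 × 25% = ¥29,000

Mainline income levy:
  ¥52,000 × 12% = ¥6,240
  ¥20,000 × 17% = ¥3,400
  ¥83,000 × 24% = ¥19,920
  → ¥29,560
  Less foreign tax credit ¥21,000 → ¥8,560

¥29,000 > ¥8,560, so the shadow minimum tax is the binding amount.

¥29,000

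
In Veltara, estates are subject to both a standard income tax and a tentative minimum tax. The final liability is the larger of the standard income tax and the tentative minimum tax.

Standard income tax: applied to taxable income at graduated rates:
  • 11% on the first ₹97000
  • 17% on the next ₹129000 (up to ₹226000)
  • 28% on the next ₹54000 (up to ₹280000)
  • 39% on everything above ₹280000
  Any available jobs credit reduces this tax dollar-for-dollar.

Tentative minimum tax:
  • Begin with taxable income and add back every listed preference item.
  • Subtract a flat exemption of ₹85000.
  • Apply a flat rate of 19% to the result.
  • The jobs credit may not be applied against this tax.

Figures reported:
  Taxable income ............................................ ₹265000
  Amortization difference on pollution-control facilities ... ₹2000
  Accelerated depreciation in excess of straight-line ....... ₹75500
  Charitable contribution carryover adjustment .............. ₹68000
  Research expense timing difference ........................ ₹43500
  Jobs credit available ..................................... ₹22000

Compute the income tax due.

₹70110

Standard income tax:
  ₹97000 × 11% = ₹10670
  ₹129000 × 17% = ₹21930
  ₹39000 × 28% = ₹10920
  → ₹43520
  Less jobs credit ₹22000 → ₹21520

Tentative minimum tax:
  Adjusted income: ₹265000 + ₹2000 + ₹75500 + ₹68000 + ₹43500 = ₹454000
  Less exemption ₹85000 → base ₹369000
  ₹369000 × 19% = ₹70110

₹70110 > ₹21520, so the tentative minimum tax is the binding amount.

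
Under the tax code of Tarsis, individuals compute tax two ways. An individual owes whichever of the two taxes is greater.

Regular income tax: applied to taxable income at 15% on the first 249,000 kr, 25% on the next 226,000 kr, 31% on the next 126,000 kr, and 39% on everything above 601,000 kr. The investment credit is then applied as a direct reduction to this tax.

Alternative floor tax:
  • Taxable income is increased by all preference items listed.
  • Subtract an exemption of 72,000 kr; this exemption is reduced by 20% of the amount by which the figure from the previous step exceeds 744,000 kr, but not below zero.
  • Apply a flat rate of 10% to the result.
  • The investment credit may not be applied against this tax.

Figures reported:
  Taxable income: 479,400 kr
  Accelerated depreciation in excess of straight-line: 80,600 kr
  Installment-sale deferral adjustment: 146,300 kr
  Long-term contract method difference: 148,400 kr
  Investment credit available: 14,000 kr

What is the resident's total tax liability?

81,214 kr

Regular income tax:
  249,000 kr × 15% = 37,350 kr
  226,000 kr × 25% = 56,500 kr
  4,400 kr × 31% = 1,364 kr
  → 95,214 kr
  Less investment credit 14,000 kr → 81,214 kr

Alternative floor tax:
  Adjusted income: 479,400 kr + 80,600 kr + 146,300 kr + 148,400 kr = 854,700 kr
  Exemption: 72,000 kr − 20% × (854,700 kr − 744,000 kr) = 72,000 kr − 22,140 kr = 49,860 kr
  Base: 854,700 kr − 49,860 kr = 804,840 kr
  804,840 kr × 10% = 80,484 kr

81,214 kr > 80,484 kr, so the regular income tax governs.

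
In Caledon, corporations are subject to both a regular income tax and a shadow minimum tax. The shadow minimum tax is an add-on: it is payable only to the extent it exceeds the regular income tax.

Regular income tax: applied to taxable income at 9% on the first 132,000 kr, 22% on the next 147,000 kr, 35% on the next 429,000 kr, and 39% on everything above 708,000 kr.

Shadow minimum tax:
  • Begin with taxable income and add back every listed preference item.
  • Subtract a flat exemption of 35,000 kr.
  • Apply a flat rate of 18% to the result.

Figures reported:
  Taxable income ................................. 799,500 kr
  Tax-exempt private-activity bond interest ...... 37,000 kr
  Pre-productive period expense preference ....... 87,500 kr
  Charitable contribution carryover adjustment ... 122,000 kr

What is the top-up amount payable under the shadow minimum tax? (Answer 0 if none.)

0 kr

Regular income tax:
  132,000 kr × 9% = 11,880 kr
  147,000 kr × 22% = 32,340 kr
  429,000 kr × 35% = 150,150 kr
  91,500 kr × 39% = 35,685 kr
  → 230,055 kr

Shadow minimum tax:
  Adjusted income: 799,500 kr + 37,000 kr + 87,500 kr + 122,000 kr = 1,046,000 kr
  Less exemption 35,000 kr → base 1,011,000 kr
  1,011,000 kr × 18% = 181,980 kr

181,980 kr ≤ 230,055 kr, so no add-on is due.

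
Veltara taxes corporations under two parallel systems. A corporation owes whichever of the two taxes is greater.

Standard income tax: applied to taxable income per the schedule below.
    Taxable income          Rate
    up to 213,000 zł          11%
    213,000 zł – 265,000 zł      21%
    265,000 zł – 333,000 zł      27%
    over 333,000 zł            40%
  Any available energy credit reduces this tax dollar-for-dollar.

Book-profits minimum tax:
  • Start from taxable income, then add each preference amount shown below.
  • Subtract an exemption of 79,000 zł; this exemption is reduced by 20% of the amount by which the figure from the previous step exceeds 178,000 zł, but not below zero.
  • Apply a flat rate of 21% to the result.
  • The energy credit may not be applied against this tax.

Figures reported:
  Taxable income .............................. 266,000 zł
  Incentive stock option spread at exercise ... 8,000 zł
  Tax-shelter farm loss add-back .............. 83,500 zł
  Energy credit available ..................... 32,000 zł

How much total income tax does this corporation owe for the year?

Book-profits minimum tax:
  Adjusted income: 266,000 zł + 8,000 zł + 83,500 zł = 357,500 zł
  Exemption: 79,000 zł − 20% × (357,500 zł − 178,000 zł) = 79,000 zł − 35,900 zł = 43,100 zł
  Base: 357,500 zł − 43,100 zł = 314,400 zł
  314,400 zł × 21% = 66,024 zł

Standard income tax:
  213,000 zł × 11% = 23,430 zł
  52,000 zł × 21% = 10,920 zł
  1,000 zł × 27% = 270 zł
  → 34,620 zł
  Less energy credit 32,000 zł → 2,620 zł

66,024 zł > 2,620 zł, so the book-profits minimum tax is the binding amount.

66,024 zł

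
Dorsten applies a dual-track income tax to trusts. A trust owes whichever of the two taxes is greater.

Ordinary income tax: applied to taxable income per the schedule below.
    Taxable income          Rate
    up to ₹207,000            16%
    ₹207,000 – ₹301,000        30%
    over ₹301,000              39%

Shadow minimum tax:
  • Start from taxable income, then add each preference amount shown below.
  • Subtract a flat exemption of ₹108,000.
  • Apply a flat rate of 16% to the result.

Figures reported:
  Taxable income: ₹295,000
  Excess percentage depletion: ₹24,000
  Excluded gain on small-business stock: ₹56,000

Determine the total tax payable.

Shadow minimum tax:
  Adjusted income: ₹295,000 + ₹24,000 + ₹56,000 = ₹375,000
  Less exemption ₹108,000 → base ₹267,000
  ₹267,000 × 16% = ₹42,720

Ordinary income tax:
  ₹207,000 × 16% = ₹33,120
  ₹88,000 × 30% = ₹26,400
  → ₹59,520

₹59,520 > ₹42,720, so the ordinary income tax governs.

₹59,520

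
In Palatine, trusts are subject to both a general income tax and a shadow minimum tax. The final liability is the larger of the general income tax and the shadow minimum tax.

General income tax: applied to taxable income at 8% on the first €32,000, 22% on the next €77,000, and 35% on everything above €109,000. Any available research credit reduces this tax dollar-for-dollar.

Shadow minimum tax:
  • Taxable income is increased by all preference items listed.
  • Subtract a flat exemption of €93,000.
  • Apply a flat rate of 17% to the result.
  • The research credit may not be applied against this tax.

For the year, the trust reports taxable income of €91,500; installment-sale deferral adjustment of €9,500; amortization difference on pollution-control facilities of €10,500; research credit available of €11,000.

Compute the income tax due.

General income tax:
  €32,000 × 8% = €2,560
  €59,500 × 22% = €13,090
  → €15,650
  Less research credit €11,000 → €4,650

Shadow minimum tax:
  Adjusted income: €91,500 + €9,500 + €10,500 = €111,500
  Less exemption €93,000 → base €18,500
  €18,500 × 17% = €3,145

€4,650 > €3,145, so the general income tax governs.

€4,650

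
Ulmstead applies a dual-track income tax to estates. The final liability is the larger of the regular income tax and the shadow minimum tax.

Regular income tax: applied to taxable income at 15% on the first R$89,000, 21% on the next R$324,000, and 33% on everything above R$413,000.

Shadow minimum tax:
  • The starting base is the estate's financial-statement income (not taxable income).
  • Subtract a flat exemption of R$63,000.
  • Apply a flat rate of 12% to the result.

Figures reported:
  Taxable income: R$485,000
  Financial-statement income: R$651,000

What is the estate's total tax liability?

R$105,150

Regular income tax:
  R$89,000 × 15% = R$13,350
  R$324,000 × 21% = R$68,040
  R$72,000 × 33% = R$23,760
  → R$105,150

Shadow minimum tax:
  Base (financial-statement income): R$651,000
  Less exemption R$63,000 → base R$588,000
  R$588,000 × 12% = R$70,560

R$105,150 > R$70,560, so the regular income tax governs.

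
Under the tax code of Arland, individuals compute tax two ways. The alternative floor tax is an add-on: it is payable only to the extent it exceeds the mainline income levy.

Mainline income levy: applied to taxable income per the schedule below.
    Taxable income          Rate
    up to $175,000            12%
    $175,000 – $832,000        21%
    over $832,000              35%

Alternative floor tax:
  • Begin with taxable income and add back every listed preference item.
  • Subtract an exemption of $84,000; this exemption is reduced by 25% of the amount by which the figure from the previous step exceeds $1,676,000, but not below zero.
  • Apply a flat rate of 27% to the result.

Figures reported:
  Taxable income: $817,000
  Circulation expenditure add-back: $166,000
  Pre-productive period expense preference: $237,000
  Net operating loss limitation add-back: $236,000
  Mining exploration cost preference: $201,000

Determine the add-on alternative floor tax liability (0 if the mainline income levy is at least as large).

$268,890

Alternative floor tax:
  Adjusted income: $817,000 + $166,000 + $237,000 + $236,000 + $201,000 = $1,657,000
  Exemption: $1,657,000 ≤ $1,676,000, so full $84,000 applies
  Base: $1,657,000 − $84,000 = $1,573,000
  $1,573,000 × 27% = $424,710

Mainline income levy:
  $175,000 × 12% = $21,000
  $642,000 × 21% = $134,820
  → $155,820

Excess of alternative floor tax over mainline income levy: $424,710 − $155,820 = $268,890.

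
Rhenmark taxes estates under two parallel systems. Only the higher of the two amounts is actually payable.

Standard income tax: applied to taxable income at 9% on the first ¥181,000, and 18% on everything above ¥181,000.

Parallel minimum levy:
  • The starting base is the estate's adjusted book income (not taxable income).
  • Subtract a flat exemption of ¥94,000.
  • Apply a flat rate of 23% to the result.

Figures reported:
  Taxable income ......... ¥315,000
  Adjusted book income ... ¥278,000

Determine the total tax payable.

¥42,320

Standard income tax:
  ¥181,000 × 9% = ¥16,290
  ¥134,000 × 18% = ¥24,120
  → ¥40,410

Parallel minimum levy:
  Base (adjusted book income): ¥278,000
  Less exemption ¥94,000 → base ¥184,000
  ¥184,000 × 23% = ¥42,320

¥42,320 > ¥40,410, so the parallel minimum levy is the binding amount.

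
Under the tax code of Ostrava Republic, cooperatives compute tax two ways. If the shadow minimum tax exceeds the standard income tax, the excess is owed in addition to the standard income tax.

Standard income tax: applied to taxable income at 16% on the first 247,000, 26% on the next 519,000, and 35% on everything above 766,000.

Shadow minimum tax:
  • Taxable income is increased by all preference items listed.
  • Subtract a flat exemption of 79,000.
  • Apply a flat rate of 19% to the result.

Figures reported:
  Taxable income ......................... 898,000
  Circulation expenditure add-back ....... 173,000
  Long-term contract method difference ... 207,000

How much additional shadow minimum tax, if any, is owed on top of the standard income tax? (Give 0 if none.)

7,150

Standard income tax:
  247,000 × 16% = 39,520
  519,000 × 26% = 134,940
  132,000 × 35% = 46,200
  → 220,660

Shadow minimum tax:
  Adjusted income: 898,000 + 173,000 + 207,000 = 1,278,000
  Less exemption 79,000 → base 1,199,000
  1,199,000 × 19% = 227,810

Excess of shadow minimum tax over standard income tax: 227,810 − 220,660 = 7,150.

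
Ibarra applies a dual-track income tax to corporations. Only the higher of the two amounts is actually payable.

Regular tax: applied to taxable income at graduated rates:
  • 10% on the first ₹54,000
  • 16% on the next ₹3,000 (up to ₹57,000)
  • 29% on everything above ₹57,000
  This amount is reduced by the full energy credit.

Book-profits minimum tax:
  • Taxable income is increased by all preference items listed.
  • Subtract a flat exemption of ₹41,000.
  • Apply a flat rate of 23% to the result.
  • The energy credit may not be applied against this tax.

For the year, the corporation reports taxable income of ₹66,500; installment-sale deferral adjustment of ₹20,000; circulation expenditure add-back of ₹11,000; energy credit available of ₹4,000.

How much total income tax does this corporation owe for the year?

₹12,995

Regular tax:
  ₹54,000 × 10% = ₹5,400
  ₹3,000 × 16% = ₹480
  ₹9,500 × 29% = ₹2,755
  → ₹8,635
  Less energy credit ₹4,000 → ₹4,635

Book-profits minimum tax:
  Adjusted income: ₹66,500 + ₹20,000 + ₹11,000 = ₹97,500
  Less exemption ₹41,000 → base ₹56,500
  ₹56,500 × 23% = ₹12,995

₹12,995 > ₹4,635, so the book-profits minimum tax is the binding amount.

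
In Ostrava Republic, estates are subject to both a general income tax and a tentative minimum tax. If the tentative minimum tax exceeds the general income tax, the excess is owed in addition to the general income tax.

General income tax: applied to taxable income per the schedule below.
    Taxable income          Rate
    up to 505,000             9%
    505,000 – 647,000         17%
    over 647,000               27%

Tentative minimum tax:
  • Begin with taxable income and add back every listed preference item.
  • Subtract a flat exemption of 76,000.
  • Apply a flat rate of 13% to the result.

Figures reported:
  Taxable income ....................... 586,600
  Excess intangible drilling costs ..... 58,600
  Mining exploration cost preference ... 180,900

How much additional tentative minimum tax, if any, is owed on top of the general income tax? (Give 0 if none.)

General income tax:
  505,000 × 9% = 45,450
  81,600 × 17% = 13,872
  → 59,322

Tentative minimum tax:
  Adjusted income: 586,600 + 58,600 + 180,900 = 826,100
  Less exemption 76,000 → base 750,100
  750,100 × 13% = 97,513

Excess of tentative minimum tax over general income tax: 97,513 − 59,322 = 38,191.

38,191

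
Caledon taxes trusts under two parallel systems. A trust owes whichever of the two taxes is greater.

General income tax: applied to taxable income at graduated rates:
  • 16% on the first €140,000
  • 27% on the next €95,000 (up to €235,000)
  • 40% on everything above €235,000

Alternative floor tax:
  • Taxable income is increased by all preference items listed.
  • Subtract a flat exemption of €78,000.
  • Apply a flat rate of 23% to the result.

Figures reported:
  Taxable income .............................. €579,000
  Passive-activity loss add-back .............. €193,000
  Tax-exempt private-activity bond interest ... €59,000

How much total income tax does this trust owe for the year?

€185,650

Alternative floor tax:
  Adjusted income: €579,000 + €193,000 + €59,000 = €831,000
  Less exemption €78,000 → base €753,000
  €753,000 × 23% = €173,190

General income tax:
  €140,000 × 16% = €22,400
  €95,000 × 27% = €25,650
  €344,000 × 40% = €137,600
  → €185,650

€185,650 > €173,190, so the general income tax governs.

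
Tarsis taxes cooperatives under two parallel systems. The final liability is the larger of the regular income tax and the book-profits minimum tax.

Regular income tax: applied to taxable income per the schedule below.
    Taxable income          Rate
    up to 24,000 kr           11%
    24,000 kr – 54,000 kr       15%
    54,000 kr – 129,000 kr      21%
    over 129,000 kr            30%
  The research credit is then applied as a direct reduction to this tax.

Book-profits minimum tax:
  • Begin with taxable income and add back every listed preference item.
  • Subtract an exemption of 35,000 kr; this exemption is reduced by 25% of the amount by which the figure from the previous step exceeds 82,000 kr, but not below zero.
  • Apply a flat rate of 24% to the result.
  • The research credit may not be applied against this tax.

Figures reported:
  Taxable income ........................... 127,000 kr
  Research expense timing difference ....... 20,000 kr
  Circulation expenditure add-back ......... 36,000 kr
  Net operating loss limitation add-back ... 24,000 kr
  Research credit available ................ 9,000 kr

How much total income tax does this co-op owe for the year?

Book-profits minimum tax:
  Adjusted income: 127,000 kr + 20,000 kr + 36,000 kr + 24,000 kr = 207,000 kr
  Exemption: 35,000 kr − 25% × (207,000 kr − 82,000 kr) = 35,000 kr − 31,250 kr = 3,750 kr
  Base: 207,000 kr − 3,750 kr = 203,250 kr
  203,250 kr × 24% = 48,780 kr

Regular income tax:
  24,000 kr × 11% = 2,640 kr
  30,000 kr × 15% = 4,500 kr
  73,000 kr × 21% = 15,330 kr
  → 22,470 kr
  Less research credit 9,000 kr → 13,470 kr

48,780 kr > 13,470 kr, so the book-profits minimum tax is the binding amount.

48,780 kr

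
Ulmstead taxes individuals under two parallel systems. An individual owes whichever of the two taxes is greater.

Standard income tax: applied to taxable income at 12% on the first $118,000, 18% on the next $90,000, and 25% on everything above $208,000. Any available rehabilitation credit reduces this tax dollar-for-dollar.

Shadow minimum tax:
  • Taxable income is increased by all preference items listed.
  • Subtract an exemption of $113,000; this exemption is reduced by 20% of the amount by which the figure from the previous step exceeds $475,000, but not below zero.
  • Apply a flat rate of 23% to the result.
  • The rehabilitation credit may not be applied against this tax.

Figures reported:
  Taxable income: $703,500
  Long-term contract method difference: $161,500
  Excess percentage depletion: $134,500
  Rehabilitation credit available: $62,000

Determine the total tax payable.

$228,022

Standard income tax:
  $118,000 × 12% = $14,160
  $90,000 × 18% = $16,200
  $495,500 × 25% = $123,875
  → $154,235
  Less rehabilitation credit $62,000 → $92,235

Shadow minimum tax:
  Adjusted income: $703,500 + $161,500 + $134,500 = $999,500
  Exemption: $113,000 − 20% × ($999,500 − $475,000) = $113,000 − $104,900 = $8,100
  Base: $999,500 − $8,100 = $991,400
  $991,400 × 23% = $228,022

$228,022 > $92,235, so the shadow minimum tax is the binding amount.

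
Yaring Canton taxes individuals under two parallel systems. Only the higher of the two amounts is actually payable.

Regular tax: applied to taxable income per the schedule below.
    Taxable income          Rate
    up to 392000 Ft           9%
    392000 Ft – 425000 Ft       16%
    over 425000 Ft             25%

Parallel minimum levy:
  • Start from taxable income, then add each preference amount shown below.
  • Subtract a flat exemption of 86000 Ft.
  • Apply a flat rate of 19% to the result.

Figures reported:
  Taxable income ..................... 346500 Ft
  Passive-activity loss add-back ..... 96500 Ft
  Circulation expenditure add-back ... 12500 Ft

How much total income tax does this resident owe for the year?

70205 Ft

Regular tax:
  346500 Ft × 9% = 31185 Ft

Parallel minimum levy:
  Adjusted income: 346500 Ft + 96500 Ft + 12500 Ft = 455500 Ft
  Less exemption 86000 Ft → base 369500 Ft
  369500 Ft × 19% = 70205 Ft

70205 Ft > 31185 Ft, so the parallel minimum levy is the binding amount.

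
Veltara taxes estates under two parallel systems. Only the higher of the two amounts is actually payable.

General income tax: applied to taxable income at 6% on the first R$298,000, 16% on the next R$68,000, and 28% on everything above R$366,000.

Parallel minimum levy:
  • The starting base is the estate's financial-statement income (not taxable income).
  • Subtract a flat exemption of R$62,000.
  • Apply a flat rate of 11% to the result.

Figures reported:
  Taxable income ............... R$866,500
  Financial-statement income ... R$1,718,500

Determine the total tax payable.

R$182,215

General income tax:
  R$298,000 × 6% = R$17,880
  R$68,000 × 16% = R$10,880
  R$500,500 × 28% = R$140,140
  → R$168,900

Parallel minimum levy:
  Base (financial-statement income): R$1,718,500
  Less exemption R$62,000 → base R$1,656,500
  R$1,656,500 × 11% = R$182,215

R$182,215 > R$168,900, so the parallel minimum levy is the binding amount.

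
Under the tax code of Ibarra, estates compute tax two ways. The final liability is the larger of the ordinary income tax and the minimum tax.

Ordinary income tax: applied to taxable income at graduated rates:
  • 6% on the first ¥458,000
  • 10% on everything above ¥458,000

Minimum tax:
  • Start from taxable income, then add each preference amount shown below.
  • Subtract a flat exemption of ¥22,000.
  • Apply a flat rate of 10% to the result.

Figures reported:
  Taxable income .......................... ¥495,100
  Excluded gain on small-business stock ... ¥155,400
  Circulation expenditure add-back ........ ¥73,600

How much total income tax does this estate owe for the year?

Minimum tax:
  Adjusted income: ¥495,100 + ¥155,400 + ¥73,600 = ¥724,100
  Less exemption ¥22,000 → base ¥702,100
  ¥702,100 × 10% = ¥70,210

Ordinary income tax:
  ¥458,000 × 6% = ¥27,480
  ¥37,100 × 10% = ¥3,710
  → ¥31,190

¥70,210 > ¥31,190, so the minimum tax is the binding amount.

¥70,210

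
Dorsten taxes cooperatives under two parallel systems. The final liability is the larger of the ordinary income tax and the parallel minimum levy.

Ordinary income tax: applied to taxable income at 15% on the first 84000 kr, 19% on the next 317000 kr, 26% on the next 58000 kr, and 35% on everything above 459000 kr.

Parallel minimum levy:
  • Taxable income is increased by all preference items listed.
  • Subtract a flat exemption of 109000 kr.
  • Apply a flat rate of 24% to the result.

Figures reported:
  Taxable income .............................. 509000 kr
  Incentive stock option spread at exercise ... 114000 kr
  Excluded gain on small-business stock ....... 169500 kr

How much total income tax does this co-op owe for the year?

Parallel minimum levy:
  Adjusted income: 509000 kr + 114000 kr + 169500 kr = 792500 kr
  Less exemption 109000 kr → base 683500 kr
  683500 kr × 24% = 164040 kr

Ordinary income tax:
  84000 kr × 15% = 12600 kr
  317000 kr × 19% = 60230 kr
  58000 kr × 26% = 15080 kr
  50000 kr × 35% = 17500 kr
  → 105410 kr

164040 kr > 105410 kr, so the parallel minimum levy is the binding amount.

164040 kr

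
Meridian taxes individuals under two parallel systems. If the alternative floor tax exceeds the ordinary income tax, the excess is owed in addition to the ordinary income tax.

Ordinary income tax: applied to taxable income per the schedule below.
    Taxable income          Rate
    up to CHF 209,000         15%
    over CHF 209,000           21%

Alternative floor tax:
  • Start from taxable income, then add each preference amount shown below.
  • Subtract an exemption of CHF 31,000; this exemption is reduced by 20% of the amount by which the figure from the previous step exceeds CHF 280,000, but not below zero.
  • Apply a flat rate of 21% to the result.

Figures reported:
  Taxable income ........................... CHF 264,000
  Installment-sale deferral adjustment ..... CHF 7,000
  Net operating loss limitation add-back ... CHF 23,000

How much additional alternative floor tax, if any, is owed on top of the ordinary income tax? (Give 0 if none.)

Ordinary income tax:
  CHF 209,000 × 15% = CHF 31,350
  CHF 55,000 × 21% = CHF 11,550
  → CHF 42,900

Alternative floor tax:
  Adjusted income: CHF 264,000 + CHF 7,000 + CHF 23,000 = CHF 294,000
  Exemption: CHF 31,000 − 20% × (CHF 294,000 − CHF 280,000) = CHF 31,000 − CHF 2,800 = CHF 28,200
  Base: CHF 294,000 − CHF 28,200 = CHF 265,800
  CHF 265,800 × 21% = CHF 55,818

Excess of alternative floor tax over ordinary income tax: CHF 55,818 − CHF 42,900 = CHF 12,918.

CHF 12,918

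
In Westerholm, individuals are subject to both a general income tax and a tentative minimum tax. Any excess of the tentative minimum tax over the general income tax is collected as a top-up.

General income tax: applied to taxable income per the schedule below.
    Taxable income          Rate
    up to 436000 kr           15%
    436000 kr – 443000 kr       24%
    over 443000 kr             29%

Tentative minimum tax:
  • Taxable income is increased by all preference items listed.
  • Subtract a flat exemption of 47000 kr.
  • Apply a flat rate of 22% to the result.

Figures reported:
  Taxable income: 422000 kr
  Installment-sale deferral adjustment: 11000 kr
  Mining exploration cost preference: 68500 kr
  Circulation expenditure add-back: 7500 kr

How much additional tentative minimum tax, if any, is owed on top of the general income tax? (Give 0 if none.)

Tentative minimum tax:
  Adjusted income: 422000 kr + 11000 kr + 68500 kr + 7500 kr = 509000 kr
  Less exemption 47000 kr → base 462000 kr
  462000 kr × 22% = 101640 kr

General income tax:
  422000 kr × 15% = 63300 kr

Excess of tentative minimum tax over general income tax: 101640 kr − 63300 kr = 38340 kr.

38340 kr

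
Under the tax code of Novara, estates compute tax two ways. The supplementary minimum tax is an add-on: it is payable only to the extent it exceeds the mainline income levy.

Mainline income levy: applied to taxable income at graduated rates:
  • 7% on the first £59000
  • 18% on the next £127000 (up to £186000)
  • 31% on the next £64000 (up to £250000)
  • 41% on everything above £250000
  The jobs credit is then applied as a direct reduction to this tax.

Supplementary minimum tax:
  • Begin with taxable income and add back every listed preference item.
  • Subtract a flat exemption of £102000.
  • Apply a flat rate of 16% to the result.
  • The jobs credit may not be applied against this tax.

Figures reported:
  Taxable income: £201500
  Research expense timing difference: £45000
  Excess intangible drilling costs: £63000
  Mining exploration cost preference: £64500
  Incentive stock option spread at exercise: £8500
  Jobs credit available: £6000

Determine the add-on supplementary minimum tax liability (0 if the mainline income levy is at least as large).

£19085

Mainline income levy:
  £59000 × 7% = £4130
  £127000 × 18% = £22860
  £15500 × 31% = £4805
  → £31795
  Less jobs credit £6000 → £25795

Supplementary minimum tax:
  Adjusted income: £201500 + £45000 + £63000 + £64500 + £8500 = £382500
  Less exemption £102000 → base £280500
  £280500 × 16% = £44880

Excess of supplementary minimum tax over mainline income levy: £44880 − £25795 = £19085.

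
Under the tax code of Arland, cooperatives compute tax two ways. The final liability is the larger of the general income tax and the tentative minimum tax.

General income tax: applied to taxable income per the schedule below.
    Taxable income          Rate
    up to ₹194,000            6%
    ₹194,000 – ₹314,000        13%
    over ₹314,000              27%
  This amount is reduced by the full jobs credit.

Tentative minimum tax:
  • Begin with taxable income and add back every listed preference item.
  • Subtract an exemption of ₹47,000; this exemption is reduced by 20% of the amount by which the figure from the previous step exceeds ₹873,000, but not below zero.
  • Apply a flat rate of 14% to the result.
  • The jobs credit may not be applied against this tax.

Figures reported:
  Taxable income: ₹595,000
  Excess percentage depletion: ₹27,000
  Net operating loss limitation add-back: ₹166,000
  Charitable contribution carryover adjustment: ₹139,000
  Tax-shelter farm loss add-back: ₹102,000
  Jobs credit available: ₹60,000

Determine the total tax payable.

₹141,848

General income tax:
  ₹194,000 × 6% = ₹11,640
  ₹120,000 × 13% = ₹15,600
  ₹281,000 × 27% = ₹75,870
  → ₹103,110
  Less jobs credit ₹60,000 → ₹43,110

Tentative minimum tax:
  Adjusted income: ₹595,000 + ₹27,000 + ₹166,000 + ₹139,000 + ₹102,000 = ₹1,029,000
  Exemption: ₹47,000 − 20% × (₹1,029,000 − ₹873,000) = ₹47,000 − ₹31,200 = ₹15,800
  Base: ₹1,029,000 − ₹15,800 = ₹1,013,200
  ₹1,013,200 × 14% = ₹141,848

₹141,848 > ₹43,110, so the tentative minimum tax is the binding amount.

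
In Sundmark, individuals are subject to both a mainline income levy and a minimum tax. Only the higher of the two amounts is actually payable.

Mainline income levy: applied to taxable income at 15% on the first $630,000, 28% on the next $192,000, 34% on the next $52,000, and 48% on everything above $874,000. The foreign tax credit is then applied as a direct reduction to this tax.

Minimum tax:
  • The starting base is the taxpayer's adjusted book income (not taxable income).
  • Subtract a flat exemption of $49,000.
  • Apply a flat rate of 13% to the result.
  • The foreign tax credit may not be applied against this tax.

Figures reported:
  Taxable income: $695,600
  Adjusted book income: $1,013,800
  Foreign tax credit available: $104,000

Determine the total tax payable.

Minimum tax:
  Base (adjusted book income): $1,013,800
  Less exemption $49,000 → base $964,800
  $964,800 × 13% = $125,424

Mainline income levy:
  $630,000 × 15% = $94,500
  $65,600 × 28% = $18,368
  → $112,868
  Less foreign tax credit $104,000 → $8,868

$125,424 > $8,868, so the minimum tax is the binding amount.

$125,424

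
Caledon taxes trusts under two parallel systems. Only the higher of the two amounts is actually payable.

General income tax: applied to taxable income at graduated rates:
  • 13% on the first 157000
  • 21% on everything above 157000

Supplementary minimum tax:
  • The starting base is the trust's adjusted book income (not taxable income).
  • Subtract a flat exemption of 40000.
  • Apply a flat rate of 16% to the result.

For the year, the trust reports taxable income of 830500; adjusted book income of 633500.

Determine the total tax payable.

Supplementary minimum tax:
  Base (adjusted book income): 633500
  Less exemption 40000 → base 593500
  593500 × 16% = 94960

General income tax:
  157000 × 13% = 20410
  673500 × 21% = 141435
  → 161845

161845 > 94960, so the general income tax governs.

161845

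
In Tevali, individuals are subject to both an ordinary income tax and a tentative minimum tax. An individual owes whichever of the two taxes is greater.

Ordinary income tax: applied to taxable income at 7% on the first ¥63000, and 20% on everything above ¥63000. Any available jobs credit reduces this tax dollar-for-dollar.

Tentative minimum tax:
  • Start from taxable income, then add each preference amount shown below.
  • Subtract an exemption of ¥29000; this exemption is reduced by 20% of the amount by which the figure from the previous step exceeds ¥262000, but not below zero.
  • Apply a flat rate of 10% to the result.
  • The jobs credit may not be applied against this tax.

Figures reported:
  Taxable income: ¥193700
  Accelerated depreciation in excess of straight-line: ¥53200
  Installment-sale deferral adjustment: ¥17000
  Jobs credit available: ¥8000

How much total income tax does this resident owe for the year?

Tentative minimum tax:
  Adjusted income: ¥193700 + ¥53200 + ¥17000 = ¥263900
  Exemption: ¥29000 − 20% × (¥263900 − ¥262000) = ¥29000 − ¥380 = ¥28620
  Base: ¥263900 − ¥28620 = ¥235280
  ¥235280 × 10% = ¥23528

Ordinary income tax:
  ¥63000 × 7% = ¥4410
  ¥130700 × 20% = ¥26140
  → ¥30550
  Less jobs credit ¥8000 → ¥22550

¥23528 > ¥22550, so the tentative minimum tax is the binding amount.

¥23528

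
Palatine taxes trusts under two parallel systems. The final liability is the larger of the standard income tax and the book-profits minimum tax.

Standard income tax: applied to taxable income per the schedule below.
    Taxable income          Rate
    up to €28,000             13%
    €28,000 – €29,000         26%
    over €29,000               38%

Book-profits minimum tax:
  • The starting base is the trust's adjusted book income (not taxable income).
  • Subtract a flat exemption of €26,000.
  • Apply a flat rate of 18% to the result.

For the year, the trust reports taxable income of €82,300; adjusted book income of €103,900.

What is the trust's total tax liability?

Book-profits minimum tax:
  Base (adjusted book income): €103,900
  Less exemption €26,000 → base €77,900
  €77,900 × 18% = €14,022

Standard income tax:
  €28,000 × 13% = €3,640
  €1,000 × 26% = €260
  €53,300 × 38% = €20,254
  → €24,154

€24,154 > €14,022, so the standard income tax governs.

€24,154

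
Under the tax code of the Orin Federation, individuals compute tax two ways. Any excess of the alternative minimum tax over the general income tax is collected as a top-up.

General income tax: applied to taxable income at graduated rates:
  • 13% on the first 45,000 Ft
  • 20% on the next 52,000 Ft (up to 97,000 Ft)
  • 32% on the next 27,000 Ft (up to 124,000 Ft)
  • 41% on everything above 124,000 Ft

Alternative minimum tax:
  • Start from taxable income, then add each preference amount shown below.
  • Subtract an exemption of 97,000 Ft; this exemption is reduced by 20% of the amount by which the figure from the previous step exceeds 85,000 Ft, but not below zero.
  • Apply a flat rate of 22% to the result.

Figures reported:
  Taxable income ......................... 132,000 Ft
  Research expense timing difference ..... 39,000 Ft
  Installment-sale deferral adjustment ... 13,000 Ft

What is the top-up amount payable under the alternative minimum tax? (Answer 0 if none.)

General income tax:
  45,000 Ft × 13% = 5,850 Ft
  52,000 Ft × 20% = 10,400 Ft
  27,000 Ft × 32% = 8,640 Ft
  8,000 Ft × 41% = 3,280 Ft
  → 28,170 Ft

Alternative minimum tax:
  Adjusted income: 132,000 Ft + 39,000 Ft + 13,000 Ft = 184,000 Ft
  Exemption: 97,000 Ft − 20% × (184,000 Ft − 85,000 Ft) = 97,000 Ft − 19,800 Ft = 77,200 Ft
  Base: 184,000 Ft − 77,200 Ft = 106,800 Ft
  106,800 Ft × 22% = 23,496 Ft

23,496 Ft ≤ 28,170 Ft, so no add-on is due.

0 Ft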